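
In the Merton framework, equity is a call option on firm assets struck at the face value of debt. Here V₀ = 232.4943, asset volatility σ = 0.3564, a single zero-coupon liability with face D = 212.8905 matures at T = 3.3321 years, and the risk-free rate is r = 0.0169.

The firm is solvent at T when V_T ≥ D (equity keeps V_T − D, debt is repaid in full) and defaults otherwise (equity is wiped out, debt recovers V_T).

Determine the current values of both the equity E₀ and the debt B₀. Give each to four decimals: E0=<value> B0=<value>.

E0=72.2454 B0=160.2489

d₁ = [ln(V₀/D) + (r + σ²/2)T] / (σ√T)
   = [ln(232.4943/212.8905) + (0.0169 + 0.5·0.3564²)·3.3321] / (0.3564·√3.3321)
   = [0.088088 + 0.267936] / 0.650574 = 0.547245
d₂ = d₁ − σ√T = 0.547245 − 0.650574 = -0.103329
N(d₁) = 0.707895,  N(d₂) = 0.458851,  e^(−rT) = 0.945244
E₀ = V₀·N(d₁) − D·e^(−rT)·N(d₂)
   = 232.4943·0.707895 − 212.8905·0.945244·0.458851 = 72.245368
B₀ = V₀ − E₀ = 232.4943 − 72.245368 = 160.248932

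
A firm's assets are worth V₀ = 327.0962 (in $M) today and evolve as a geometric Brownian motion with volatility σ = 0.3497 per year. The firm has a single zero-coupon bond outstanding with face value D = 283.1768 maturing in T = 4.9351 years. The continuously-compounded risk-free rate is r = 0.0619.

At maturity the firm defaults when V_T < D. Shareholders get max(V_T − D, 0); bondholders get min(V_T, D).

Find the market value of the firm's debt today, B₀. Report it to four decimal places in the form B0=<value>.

d₁ = [ln(V₀/D) + (r + σ²/2)T] / (σ√T)
   = [ln(327.0962/283.1768) + (0.0619 + 0.5·0.3497²)·4.9351] / (0.3497·√4.9351)
   = [0.144183 + 0.607240] / 0.776862 = 0.967254
d₂ = d₁ − σ√T = 0.967254 − 0.776862 = 0.190393
N(d₁) = 0.833291,  N(d₂) = 0.575499,  e^(−rT) = 0.736768
E₀ = V₀·N(d₁) − D·e^(−rT)·N(d₂)
   = 327.0962·0.833291 − 283.1768·0.736768·0.575499 = 152.496902
B₀ = V₀ − E₀ = 327.0962 − 152.496902 = 174.599298

B0=174.5993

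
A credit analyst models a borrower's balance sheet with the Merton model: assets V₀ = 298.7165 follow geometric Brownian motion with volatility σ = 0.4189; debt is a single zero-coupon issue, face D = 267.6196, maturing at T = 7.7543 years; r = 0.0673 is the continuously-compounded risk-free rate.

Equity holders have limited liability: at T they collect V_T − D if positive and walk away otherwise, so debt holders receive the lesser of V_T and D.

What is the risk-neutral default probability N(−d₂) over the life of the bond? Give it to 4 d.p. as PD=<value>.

d₁ = [ln(V₀/D) + (r + σ²/2)T] / (σ√T)
   = [ln(298.7165/267.6196) + (0.0673 + 0.5·0.4189²)·7.7543] / (0.4189·√7.7543)
   = [0.109928 + 1.202216] / 1.166492 = 1.124864
d₂ = d₁ − σ√T = 1.124864 − 1.166492 = -0.041628
risk-neutral PD = N(−d₂) = N(0.041628) = 0.516602

PD=0.5166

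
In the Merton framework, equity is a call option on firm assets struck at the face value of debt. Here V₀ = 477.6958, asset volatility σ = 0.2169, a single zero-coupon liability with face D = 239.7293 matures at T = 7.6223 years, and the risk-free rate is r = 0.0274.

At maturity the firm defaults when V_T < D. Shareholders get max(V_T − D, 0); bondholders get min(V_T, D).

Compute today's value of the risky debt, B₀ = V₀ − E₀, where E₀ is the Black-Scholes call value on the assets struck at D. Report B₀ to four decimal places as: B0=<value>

d₁ = [ln(V₀/D) + (r + σ²/2)T] / (σ√T)
   = [ln(477.6958/239.7293) + (0.0274 + 0.5·0.2169²)·7.6223] / (0.2169·√7.6223)
   = [0.689464 + 0.388149] / 0.598829 = 1.799534
d₂ = d₁ − σ√T = 1.799534 − 0.598829 = 1.200706
N(d₁) = 0.964033,  N(d₂) = 0.885067,  e^(−rT) = 0.811516
E₀ = V₀·N(d₁) − D·e^(−rT)·N(d₂)
   = 477.6958·0.964033 − 239.7293·0.811516·0.885067 = 288.329763
B₀ = V₀ − E₀ = 477.6958 − 288.329763 = 189.366037

B0=189.3660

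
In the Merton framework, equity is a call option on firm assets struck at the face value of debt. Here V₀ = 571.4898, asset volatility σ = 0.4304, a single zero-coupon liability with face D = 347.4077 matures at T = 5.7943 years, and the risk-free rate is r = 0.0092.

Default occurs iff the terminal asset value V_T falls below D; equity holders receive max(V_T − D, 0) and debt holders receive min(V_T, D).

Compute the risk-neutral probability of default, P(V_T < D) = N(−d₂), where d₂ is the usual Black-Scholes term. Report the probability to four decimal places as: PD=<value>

d₁ = [ln(V₀/D) + (r + σ²/2)T] / (σ√T)
   = [ln(571.4898/347.4077) + (0.0092 + 0.5·0.4304²)·5.7943] / (0.4304·√5.7943)
   = [0.497748 + 0.589988] / 1.036031 = 1.049906
d₂ = d₁ − σ√T = 1.049906 − 1.036031 = 0.013875
risk-neutral PD = N(−d₂) = N(-0.013875) = 0.494465

PD=0.4945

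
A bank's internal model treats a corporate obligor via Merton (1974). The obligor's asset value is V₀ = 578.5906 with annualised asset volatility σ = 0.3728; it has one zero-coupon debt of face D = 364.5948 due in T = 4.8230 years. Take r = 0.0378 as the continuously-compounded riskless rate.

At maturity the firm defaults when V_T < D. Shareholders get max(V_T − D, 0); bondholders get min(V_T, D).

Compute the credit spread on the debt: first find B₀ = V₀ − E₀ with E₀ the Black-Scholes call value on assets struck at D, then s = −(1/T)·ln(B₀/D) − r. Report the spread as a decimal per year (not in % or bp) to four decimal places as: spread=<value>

spread=0.0294

d₁ = [ln(V₀/D) + (r + σ²/2)T] / (σ√T)
   = [ln(578.5906/364.5948) + (0.0378 + 0.5·0.3728²)·4.8230] / (0.3728·√4.8230)
   = [0.461809 + 0.517459] / 0.818718 = 1.196099
d₂ = d₁ − σ√T = 1.196099 − 0.818718 = 0.377380
N(d₁) = 0.884171,  N(d₂) = 0.647054,  e^(−rT) = 0.833343
E₀ = V₀·N(d₁) − D·e^(−rT)·N(d₂)
   = 578.5906·0.884171 − 364.5948·0.833343·0.647054 = 314.976702
B₀ = V₀ − E₀ = 578.5906 − 314.976702 = 263.613898
spread = −(1/T)·ln(B₀/D) − r = −(1/4.8230)·ln(263.613898/364.5948) − 0.0378 = 0.02944053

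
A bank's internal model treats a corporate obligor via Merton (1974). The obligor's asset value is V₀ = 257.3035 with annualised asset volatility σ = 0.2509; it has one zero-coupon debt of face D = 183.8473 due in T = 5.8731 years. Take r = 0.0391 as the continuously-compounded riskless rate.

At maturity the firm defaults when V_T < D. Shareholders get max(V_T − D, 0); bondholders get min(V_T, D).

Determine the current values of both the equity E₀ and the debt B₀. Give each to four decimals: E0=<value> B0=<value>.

E0=122.0557 B0=135.2478

d₁ = [ln(V₀/D) + (r + σ²/2)T] / (σ√T)
   = [ln(257.3035/183.8473) + (0.0391 + 0.5·0.2509²)·5.8731] / (0.2509·√5.8731)
   = [0.336151 + 0.414496] / 0.608043 = 1.234530
d₂ = d₁ − σ√T = 1.234530 − 0.608043 = 0.626487
N(d₁) = 0.891497,  N(d₂) = 0.734502,  e^(−rT) = 0.794821
E₀ = V₀·N(d₁) − D·e^(−rT)·N(d₂)
   = 257.3035·0.891497 − 183.8473·0.794821·0.734502 = 122.055708
B₀ = V₀ − E₀ = 257.3035 − 122.055708 = 135.247792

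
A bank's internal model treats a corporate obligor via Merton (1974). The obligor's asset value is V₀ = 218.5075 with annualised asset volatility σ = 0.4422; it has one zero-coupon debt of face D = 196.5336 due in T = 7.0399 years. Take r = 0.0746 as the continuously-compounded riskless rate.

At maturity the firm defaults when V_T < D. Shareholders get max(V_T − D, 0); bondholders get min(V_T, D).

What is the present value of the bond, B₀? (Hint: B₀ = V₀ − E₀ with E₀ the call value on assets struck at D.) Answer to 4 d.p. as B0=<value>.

B0=84.3523

d₁ = [ln(V₀/D) + (r + σ²/2)T] / (σ√T)
   = [ln(218.5075/196.5336) + (0.0746 + 0.5·0.4422²)·7.0399] / (0.4422·√7.0399)
   = [0.105987 + 1.213471] / 1.173281 = 1.124588
d₂ = d₁ − σ√T = 1.124588 − 1.173281 = -0.048693
N(d₁) = 0.869618,  N(d₂) = 0.480582,  e^(−rT) = 0.591451
E₀ = V₀·N(d₁) − D·e^(−rT)·N(d₂)
   = 218.5075·0.869618 − 196.5336·0.591451·0.480582 = 134.155245
B₀ = V₀ − E₀ = 218.5075 − 134.155245 = 84.352255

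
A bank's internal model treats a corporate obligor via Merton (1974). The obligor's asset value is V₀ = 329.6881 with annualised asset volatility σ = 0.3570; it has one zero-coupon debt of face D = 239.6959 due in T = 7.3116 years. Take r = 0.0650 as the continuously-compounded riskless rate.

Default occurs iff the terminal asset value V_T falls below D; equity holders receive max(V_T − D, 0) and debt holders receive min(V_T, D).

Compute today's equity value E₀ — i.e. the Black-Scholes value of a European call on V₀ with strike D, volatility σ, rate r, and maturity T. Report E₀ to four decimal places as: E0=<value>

E0=203.7303

d₁ = [ln(V₀/D) + (r + σ²/2)T] / (σ√T)
   = [ln(329.6881/239.6959) + (0.0650 + 0.5·0.3570²)·7.3116] / (0.3570·√7.3116)
   = [0.318776 + 0.941182] / 0.965327 = 1.305214
d₂ = d₁ − σ√T = 1.305214 − 0.965327 = 0.339887
N(d₁) = 0.904090,  N(d₂) = 0.633029,  e^(−rT) = 0.621727
E₀ = V₀·N(d₁) − D·e^(−rT)·N(d₂)
   = 329.6881·0.904090 − 239.6959·0.621727·0.633029 = 203.730259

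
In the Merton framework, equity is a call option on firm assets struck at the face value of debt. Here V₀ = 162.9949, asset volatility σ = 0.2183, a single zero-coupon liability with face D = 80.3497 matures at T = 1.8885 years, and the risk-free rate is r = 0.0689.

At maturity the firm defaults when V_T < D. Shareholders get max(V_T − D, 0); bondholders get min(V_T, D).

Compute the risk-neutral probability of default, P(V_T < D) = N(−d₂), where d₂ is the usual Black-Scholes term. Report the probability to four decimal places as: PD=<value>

d₁ = [ln(V₀/D) + (r + σ²/2)T] / (σ√T)
   = [ln(162.9949/80.3497) + (0.0689 + 0.5·0.2183²)·1.8885] / (0.2183·√1.8885)
   = [0.707331 + 0.175116] / 0.299994 = 2.941549
d₂ = d₁ − σ√T = 2.941549 − 0.299994 = 2.641555
risk-neutral PD = N(−d₂) = N(-2.641555) = 0.004126

PD=0.0041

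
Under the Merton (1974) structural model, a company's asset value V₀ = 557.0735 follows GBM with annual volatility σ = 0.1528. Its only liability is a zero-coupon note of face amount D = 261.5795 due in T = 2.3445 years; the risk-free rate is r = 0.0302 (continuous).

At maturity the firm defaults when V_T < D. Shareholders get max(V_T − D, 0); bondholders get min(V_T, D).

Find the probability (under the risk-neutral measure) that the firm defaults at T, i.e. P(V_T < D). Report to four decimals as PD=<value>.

d₁ = [ln(V₀/D) + (r + σ²/2)T] / (σ√T)
   = [ln(557.0735/261.5795) + (0.0302 + 0.5·0.1528²)·2.3445] / (0.1528·√2.3445)
   = [0.755959 + 0.098173] / 0.233964 = 3.650705
d₂ = d₁ − σ√T = 3.650705 − 0.233964 = 3.416741
risk-neutral PD = N(−d₂) = N(-3.416741) = 0.000317

PD=0.0003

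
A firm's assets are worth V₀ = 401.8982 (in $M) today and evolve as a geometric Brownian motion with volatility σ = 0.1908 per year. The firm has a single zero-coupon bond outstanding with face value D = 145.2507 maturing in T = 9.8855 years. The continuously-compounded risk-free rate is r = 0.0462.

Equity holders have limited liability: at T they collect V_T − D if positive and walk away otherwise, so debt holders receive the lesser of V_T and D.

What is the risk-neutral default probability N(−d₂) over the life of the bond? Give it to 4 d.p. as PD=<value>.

d₁ = [ln(V₀/D) + (r + σ²/2)T] / (σ√T)
   = [ln(401.8982/145.2507) + (0.0462 + 0.5·0.1908²)·9.8855] / (0.1908·√9.8855)
   = [1.017738 + 0.636649] / 0.599898 = 2.757778
d₂ = d₁ − σ√T = 2.757778 − 0.599898 = 2.157880
risk-neutral PD = N(−d₂) = N(-2.157880) = 0.015469

PD=0.0155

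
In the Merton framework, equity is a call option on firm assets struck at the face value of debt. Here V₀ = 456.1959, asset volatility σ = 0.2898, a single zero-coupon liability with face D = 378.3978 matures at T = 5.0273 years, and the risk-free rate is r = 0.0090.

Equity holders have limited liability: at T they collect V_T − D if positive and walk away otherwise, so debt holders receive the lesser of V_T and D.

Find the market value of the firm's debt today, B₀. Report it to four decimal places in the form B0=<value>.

B0=298.4403

d₁ = [ln(V₀/D) + (r + σ²/2)T] / (σ√T)
   = [ln(456.1959/378.3978) + (0.0090 + 0.5·0.2898²)·5.0273] / (0.2898·√5.0273)
   = [0.186976 + 0.256352] / 0.649779 = 0.682276
d₂ = d₁ − σ√T = 0.682276 − 0.649779 = 0.032496
N(d₁) = 0.752468,  N(d₂) = 0.512962,  e^(−rT) = 0.955763
E₀ = V₀·N(d₁) − D·e^(−rT)·N(d₂)
   = 456.1959·0.752468 − 378.3978·0.955763·0.512962 = 157.755632
B₀ = V₀ − E₀ = 456.1959 − 157.755632 = 298.440268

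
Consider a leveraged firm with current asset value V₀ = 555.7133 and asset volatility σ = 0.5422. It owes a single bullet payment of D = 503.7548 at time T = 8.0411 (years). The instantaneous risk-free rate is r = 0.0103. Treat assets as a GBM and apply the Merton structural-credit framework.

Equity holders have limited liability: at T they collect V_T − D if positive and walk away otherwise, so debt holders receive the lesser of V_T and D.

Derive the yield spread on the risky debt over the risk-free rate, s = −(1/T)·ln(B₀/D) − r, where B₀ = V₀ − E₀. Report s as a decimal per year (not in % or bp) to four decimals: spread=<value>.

d₁ = [ln(V₀/D) + (r + σ²/2)T] / (σ√T)
   = [ln(555.7133/503.7548) + (0.0103 + 0.5·0.5422²)·8.0411] / (0.5422·√8.0411)
   = [0.098163 + 1.264788] / 1.537508 = 0.886468
d₂ = d₁ − σ√T = 0.886468 − 1.537508 = -0.651040
N(d₁) = 0.812317,  N(d₂) = 0.257510,  e^(−rT) = 0.920514
E₀ = V₀·N(d₁) − D·e^(−rT)·N(d₂)
   = 555.7133·0.812317 − 503.7548·0.920514·0.257510 = 332.004509
B₀ = V₀ − E₀ = 555.7133 − 332.004509 = 223.708791
spread = −(1/T)·ln(B₀/D) − r = −(1/8.0411)·ln(223.708791/503.7548) − 0.0103 = 0.09064943

spread=0.0906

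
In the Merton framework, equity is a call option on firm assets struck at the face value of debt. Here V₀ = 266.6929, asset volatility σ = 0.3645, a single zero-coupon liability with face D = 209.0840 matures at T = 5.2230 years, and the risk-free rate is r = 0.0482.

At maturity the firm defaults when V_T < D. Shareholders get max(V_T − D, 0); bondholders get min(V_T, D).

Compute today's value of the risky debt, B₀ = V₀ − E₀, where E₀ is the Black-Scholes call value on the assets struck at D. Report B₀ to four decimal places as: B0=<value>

B0=134.3622

d₁ = [ln(V₀/D) + (r + σ²/2)T] / (σ√T)
   = [ln(266.6929/209.0840) + (0.0482 + 0.5·0.3645²)·5.2230] / (0.3645·√5.2230)
   = [0.243362 + 0.598713] / 0.833024 = 1.010865
d₂ = d₁ − σ√T = 1.010865 − 0.833024 = 0.177841
N(d₁) = 0.843959,  N(d₂) = 0.570576,  e^(−rT) = 0.777440
E₀ = V₀·N(d₁) − D·e^(−rT)·N(d₂)
   = 266.6929·0.843959 − 209.0840·0.777440·0.570576 = 132.330692
B₀ = V₀ − E₀ = 266.6929 − 132.330692 = 134.362208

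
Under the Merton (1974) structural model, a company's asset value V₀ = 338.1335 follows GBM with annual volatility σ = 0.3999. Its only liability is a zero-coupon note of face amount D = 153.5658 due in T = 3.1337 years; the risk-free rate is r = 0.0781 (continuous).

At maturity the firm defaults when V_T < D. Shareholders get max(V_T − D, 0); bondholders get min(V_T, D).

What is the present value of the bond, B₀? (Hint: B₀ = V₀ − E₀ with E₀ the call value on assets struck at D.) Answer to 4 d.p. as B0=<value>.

B0=115.8559

d₁ = [ln(V₀/D) + (r + σ²/2)T] / (σ√T)
   = [ln(338.1335/153.5658) + (0.0781 + 0.5·0.3999²)·3.1337] / (0.3999·√3.1337)
   = [0.789312 + 0.495313] / 0.707913 = 1.814663
d₂ = d₁ − σ√T = 1.814663 − 0.707913 = 1.106750
N(d₁) = 0.965212,  N(d₂) = 0.865799,  e^(−rT) = 0.782907
E₀ = V₀·N(d₁) − D·e^(−rT)·N(d₂)
   = 338.1335·0.965212 − 153.5658·0.782907·0.865799 = 222.277578
B₀ = V₀ − E₀ = 338.1335 − 222.277578 = 115.855922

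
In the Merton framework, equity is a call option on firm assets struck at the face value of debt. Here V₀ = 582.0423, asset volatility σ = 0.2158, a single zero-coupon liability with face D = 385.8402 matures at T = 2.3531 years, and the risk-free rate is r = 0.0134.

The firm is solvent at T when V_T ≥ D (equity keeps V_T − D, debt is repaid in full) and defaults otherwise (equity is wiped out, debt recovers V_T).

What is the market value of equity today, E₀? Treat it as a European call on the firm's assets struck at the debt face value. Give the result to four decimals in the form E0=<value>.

d₁ = [ln(V₀/D) + (r + σ²/2)T] / (σ√T)
   = [ln(582.0423/385.8402) + (0.0134 + 0.5·0.2158²)·2.3531] / (0.2158·√2.3531)
   = [0.411120 + 0.086323] / 0.331033 = 1.502698
d₂ = d₁ − σ√T = 1.502698 − 0.331033 = 1.171664
N(d₁) = 0.933541,  N(d₂) = 0.879334,  e^(−rT) = 0.968960
E₀ = V₀·N(d₁) − D·e^(−rT)·N(d₂)
   = 582.0423·0.933541 − 385.8402·0.968960·0.879334 = 214.609386

E0=214.6094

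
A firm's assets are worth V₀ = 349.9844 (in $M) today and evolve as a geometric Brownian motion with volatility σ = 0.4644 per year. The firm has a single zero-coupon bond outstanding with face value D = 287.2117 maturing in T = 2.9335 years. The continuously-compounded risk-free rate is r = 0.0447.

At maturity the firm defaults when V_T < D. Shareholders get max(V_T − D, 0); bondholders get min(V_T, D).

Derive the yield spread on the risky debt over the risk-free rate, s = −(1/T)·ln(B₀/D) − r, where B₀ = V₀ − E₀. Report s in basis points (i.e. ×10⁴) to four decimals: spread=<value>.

d₁ = [ln(V₀/D) + (r + σ²/2)T] / (σ√T)
   = [ln(349.9844/287.2117) + (0.0447 + 0.5·0.4644²)·2.9335] / (0.4644·√2.9335)
   = [0.197669 + 0.447458] / 0.795399 = 0.811072
d₂ = d₁ − σ√T = 0.811072 − 0.795399 = 0.015673
N(d₁) = 0.791338,  N(d₂) = 0.506252,  e^(−rT) = 0.877106
E₀ = V₀·N(d₁) − D·e^(−rT)·N(d₂)
   = 349.9844·0.791338 − 287.2117·0.877106·0.506252 = 149.423323
B₀ = V₀ − E₀ = 349.9844 − 149.423323 = 200.561077
spread = −(1/T)·ln(B₀/D) − r = −(1/2.9335)·ln(200.561077/287.2117) − 0.0447 = 0.07771376
in basis points: 0.07771376 × 10⁴ = 777.1376 bp

spread=777.1376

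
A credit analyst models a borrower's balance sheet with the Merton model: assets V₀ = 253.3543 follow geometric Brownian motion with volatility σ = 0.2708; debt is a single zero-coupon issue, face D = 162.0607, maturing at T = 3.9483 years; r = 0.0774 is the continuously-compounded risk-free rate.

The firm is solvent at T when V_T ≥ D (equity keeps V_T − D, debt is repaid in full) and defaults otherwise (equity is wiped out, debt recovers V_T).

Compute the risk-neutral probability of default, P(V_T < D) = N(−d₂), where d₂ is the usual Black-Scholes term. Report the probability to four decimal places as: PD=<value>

d₁ = [ln(V₀/D) + (r + σ²/2)T] / (σ√T)
   = [ln(253.3543/162.0607) + (0.0774 + 0.5·0.2708²)·3.9483] / (0.2708·√3.9483)
   = [0.446818 + 0.450368] / 0.538089 = 1.667358
d₂ = d₁ − σ√T = 1.667358 − 0.538089 = 1.129269
risk-neutral PD = N(−d₂) = N(-1.129269) = 0.129392

PD=0.1294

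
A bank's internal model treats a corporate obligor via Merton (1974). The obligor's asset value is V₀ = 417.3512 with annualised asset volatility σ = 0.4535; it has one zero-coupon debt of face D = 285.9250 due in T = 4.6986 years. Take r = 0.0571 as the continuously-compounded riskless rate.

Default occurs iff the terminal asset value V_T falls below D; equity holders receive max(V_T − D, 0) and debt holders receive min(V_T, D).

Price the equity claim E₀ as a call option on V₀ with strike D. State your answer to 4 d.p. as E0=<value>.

d₁ = [ln(V₀/D) + (r + σ²/2)T] / (σ√T)
   = [ln(417.3512/285.9250) + (0.0571 + 0.5·0.4535²)·4.6986] / (0.4535·√4.6986)
   = [0.378199 + 0.751452] / 0.983018 = 1.149166
d₂ = d₁ − σ√T = 1.149166 − 0.983018 = 0.166148
N(d₁) = 0.874756,  N(d₂) = 0.565980,  e^(−rT) = 0.764686
E₀ = V₀·N(d₁) − D·e^(−rT)·N(d₂)
   = 417.3512·0.874756 − 285.9250·0.764686·0.565980 = 241.333159

E0=241.3332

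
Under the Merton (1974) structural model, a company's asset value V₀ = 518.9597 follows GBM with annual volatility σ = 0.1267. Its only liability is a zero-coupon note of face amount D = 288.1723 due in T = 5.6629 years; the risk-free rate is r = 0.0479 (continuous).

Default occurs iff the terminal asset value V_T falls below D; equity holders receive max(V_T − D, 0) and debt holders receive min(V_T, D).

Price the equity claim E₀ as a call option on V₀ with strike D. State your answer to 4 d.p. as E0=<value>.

d₁ = [ln(V₀/D) + (r + σ²/2)T] / (σ√T)
   = [ln(518.9597/288.1723) + (0.0479 + 0.5·0.1267²)·5.6629] / (0.1267·√5.6629)
   = [0.588268 + 0.316706] / 0.301506 = 3.001510
d₂ = d₁ − σ√T = 3.001510 − 0.301506 = 2.700004
N(d₁) = 0.998657,  N(d₂) = 0.996533,  e^(−rT) = 0.762424
E₀ = V₀·N(d₁) − D·e^(−rT)·N(d₂)
   = 518.9597·0.998657 − 288.1723·0.762424·0.996533 = 299.314964

E0=299.3150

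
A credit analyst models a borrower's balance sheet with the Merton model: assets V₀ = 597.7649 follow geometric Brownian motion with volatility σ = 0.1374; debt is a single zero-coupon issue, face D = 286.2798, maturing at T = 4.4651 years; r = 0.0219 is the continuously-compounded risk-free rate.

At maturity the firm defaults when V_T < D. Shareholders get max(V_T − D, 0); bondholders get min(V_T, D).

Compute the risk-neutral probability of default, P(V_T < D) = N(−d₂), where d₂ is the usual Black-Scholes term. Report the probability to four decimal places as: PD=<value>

PD=0.0032

d₁ = [ln(V₀/D) + (r + σ²/2)T] / (σ√T)
   = [ln(597.7649/286.2798) + (0.0219 + 0.5·0.1374²)·4.4651] / (0.1374·√4.4651)
   = [0.736228 + 0.139933] / 0.290337 = 3.017740
d₂ = d₁ − σ√T = 3.017740 − 0.290337 = 2.727403
risk-neutral PD = N(−d₂) = N(-2.727403) = 0.003192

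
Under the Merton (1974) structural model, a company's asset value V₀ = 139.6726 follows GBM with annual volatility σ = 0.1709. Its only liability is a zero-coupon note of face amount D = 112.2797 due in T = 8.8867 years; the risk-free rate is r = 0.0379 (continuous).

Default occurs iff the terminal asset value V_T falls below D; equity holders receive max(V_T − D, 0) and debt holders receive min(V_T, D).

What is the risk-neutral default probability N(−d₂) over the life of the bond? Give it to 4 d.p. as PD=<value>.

PD=0.2019

d₁ = [ln(V₀/D) + (r + σ²/2)T] / (σ√T)
   = [ln(139.6726/112.2797) + (0.0379 + 0.5·0.1709²)·8.8867] / (0.1709·√8.8867)
   = [0.218308 + 0.466582] / 0.509463 = 1.344338
d₂ = d₁ − σ√T = 1.344338 − 0.509463 = 0.834876
risk-neutral PD = N(−d₂) = N(-0.834876) = 0.201894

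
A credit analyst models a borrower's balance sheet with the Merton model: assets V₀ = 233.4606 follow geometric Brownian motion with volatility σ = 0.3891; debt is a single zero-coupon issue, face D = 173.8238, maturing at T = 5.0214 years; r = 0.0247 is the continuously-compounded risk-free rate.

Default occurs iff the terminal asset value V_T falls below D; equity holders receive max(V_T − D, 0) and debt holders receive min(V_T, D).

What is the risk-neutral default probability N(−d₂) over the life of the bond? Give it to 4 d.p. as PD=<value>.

PD=0.4822

d₁ = [ln(V₀/D) + (r + σ²/2)T] / (σ√T)
   = [ln(233.4606/173.8238) + (0.0247 + 0.5·0.3891²)·5.0214] / (0.3891·√5.0214)
   = [0.294971 + 0.504146] / 0.871914 = 0.916509
d₂ = d₁ − σ√T = 0.916509 − 0.871914 = 0.044595
risk-neutral PD = N(−d₂) = N(-0.044595) = 0.482215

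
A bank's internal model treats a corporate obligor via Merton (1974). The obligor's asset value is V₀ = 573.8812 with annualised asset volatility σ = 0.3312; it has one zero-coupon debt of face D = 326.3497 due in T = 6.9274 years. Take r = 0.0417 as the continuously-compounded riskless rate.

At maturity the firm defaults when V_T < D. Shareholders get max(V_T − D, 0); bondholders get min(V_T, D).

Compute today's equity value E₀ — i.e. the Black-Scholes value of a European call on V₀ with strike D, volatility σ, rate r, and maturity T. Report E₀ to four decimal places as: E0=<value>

E0=356.0851

d₁ = [ln(V₀/D) + (r + σ²/2)T] / (σ√T)
   = [ln(573.8812/326.3497) + (0.0417 + 0.5·0.3312²)·6.9274] / (0.3312·√6.9274)
   = [0.564453 + 0.668818] / 0.871717 = 1.414761
d₂ = d₁ − σ√T = 1.414761 − 0.871717 = 0.543044
N(d₁) = 0.921431,  N(d₂) = 0.706450,  e^(−rT) = 0.749108
E₀ = V₀·N(d₁) − D·e^(−rT)·N(d₂)
   = 573.8812·0.921431 − 326.3497·0.749108·0.706450 = 356.085113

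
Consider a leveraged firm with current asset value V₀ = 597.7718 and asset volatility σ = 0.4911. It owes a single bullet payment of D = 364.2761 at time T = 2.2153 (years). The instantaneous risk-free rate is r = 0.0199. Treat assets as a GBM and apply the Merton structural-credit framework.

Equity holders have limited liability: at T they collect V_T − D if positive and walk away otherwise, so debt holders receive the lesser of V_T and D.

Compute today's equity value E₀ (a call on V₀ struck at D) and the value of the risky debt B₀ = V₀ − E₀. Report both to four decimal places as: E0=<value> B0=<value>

E0=292.2139 B0=305.5579

d₁ = [ln(V₀/D) + (r + σ²/2)T] / (σ√T)
   = [ln(597.7718/364.2761) + (0.0199 + 0.5·0.4911²)·2.2153] / (0.4911·√2.2153)
   = [0.495297 + 0.311227] / 0.730948 = 1.103395
d₂ = d₁ − σ√T = 1.103395 − 0.730948 = 0.372447
N(d₁) = 0.865072,  N(d₂) = 0.645220,  e^(−rT) = 0.956873
E₀ = V₀·N(d₁) − D·e^(−rT)·N(d₂)
   = 597.7718·0.865072 − 364.2761·0.956873·0.645220 = 292.213936
B₀ = V₀ − E₀ = 597.7718 − 292.213936 = 305.557864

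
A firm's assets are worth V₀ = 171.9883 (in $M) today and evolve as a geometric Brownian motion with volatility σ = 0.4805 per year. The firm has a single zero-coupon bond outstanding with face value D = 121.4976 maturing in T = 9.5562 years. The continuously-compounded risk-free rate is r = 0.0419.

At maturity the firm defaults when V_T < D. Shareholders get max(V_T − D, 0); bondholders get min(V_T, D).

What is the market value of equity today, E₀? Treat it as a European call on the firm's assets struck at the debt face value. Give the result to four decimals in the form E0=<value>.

E0=120.6879

d₁ = [ln(V₀/D) + (r + σ²/2)T] / (σ√T)
   = [ln(171.9883/121.4976) + (0.0419 + 0.5·0.4805²)·9.5562] / (0.4805·√9.5562)
   = [0.347532 + 1.503574] / 1.485375 = 1.246221
d₂ = d₁ − σ√T = 1.246221 − 1.485375 = -0.239153
N(d₁) = 0.893658,  N(d₂) = 0.405493,  e^(−rT) = 0.670049
E₀ = V₀·N(d₁) − D·e^(−rT)·N(d₂)
   = 171.9883·0.893658 − 121.4976·0.670049·0.405493 = 120.687857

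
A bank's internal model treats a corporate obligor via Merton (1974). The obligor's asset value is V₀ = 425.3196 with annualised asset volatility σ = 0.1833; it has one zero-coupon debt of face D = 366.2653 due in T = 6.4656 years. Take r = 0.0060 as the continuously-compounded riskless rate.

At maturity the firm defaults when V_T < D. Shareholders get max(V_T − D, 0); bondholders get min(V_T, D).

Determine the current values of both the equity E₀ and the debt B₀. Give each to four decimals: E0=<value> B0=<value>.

E0=113.7881 B0=311.5315

d₁ = [ln(V₀/D) + (r + σ²/2)T] / (σ√T)
   = [ln(425.3196/366.2653) + (0.0060 + 0.5·0.1833²)·6.4656] / (0.1833·√6.4656)
   = [0.149483 + 0.147412] / 0.466087 = 0.636995
d₂ = d₁ − σ√T = 0.636995 − 0.466087 = 0.170908
N(d₁) = 0.737936,  N(d₂) = 0.567852,  e^(−rT) = 0.961949
E₀ = V₀·N(d₁) − D·e^(−rT)·N(d₂)
   = 425.3196·0.737936 − 366.2653·0.961949·0.567852 = 113.788111
B₀ = V₀ − E₀ = 425.3196 − 113.788111 = 311.531489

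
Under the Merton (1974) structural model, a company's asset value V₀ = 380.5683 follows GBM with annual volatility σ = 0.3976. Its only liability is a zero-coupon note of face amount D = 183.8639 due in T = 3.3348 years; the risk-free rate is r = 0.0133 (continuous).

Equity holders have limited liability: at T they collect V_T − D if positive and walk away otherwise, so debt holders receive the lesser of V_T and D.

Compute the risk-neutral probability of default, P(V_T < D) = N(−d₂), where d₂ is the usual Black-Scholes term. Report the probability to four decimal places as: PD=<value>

PD=0.2420

d₁ = [ln(V₀/D) + (r + σ²/2)T] / (σ√T)
   = [ln(380.5683/183.8639) + (0.0133 + 0.5·0.3976²)·3.3348] / (0.3976·√3.3348)
   = [0.727470 + 0.307945] / 0.726075 = 1.426045
d₂ = d₁ − σ√T = 1.426045 − 0.726075 = 0.699970
risk-neutral PD = N(−d₂) = N(-0.699970) = 0.241973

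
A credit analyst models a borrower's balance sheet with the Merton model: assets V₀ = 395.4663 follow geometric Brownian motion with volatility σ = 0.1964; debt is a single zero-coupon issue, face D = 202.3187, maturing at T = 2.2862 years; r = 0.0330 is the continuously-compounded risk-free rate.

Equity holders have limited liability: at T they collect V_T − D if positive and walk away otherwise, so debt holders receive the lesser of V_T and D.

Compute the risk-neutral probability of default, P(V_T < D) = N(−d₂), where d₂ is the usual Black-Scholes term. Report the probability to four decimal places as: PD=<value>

PD=0.0091

d₁ = [ln(V₀/D) + (r + σ²/2)T] / (σ√T)
   = [ln(395.4663/202.3187) + (0.0330 + 0.5·0.1964²)·2.2862] / (0.1964·√2.2862)
   = [0.670221 + 0.119537] / 0.296960 = 2.659475
d₂ = d₁ − σ√T = 2.659475 − 0.296960 = 2.362514
risk-neutral PD = N(−d₂) = N(-2.362514) = 0.009076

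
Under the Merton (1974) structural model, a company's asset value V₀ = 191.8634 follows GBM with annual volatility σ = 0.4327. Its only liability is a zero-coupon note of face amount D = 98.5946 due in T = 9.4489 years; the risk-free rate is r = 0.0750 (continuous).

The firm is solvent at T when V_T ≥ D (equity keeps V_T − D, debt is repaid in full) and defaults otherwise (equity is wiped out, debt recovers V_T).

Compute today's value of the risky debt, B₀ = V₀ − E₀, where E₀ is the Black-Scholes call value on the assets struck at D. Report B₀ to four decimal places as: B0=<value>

B0=39.8225

d₁ = [ln(V₀/D) + (r + σ²/2)T] / (σ√T)
   = [ln(191.8634/98.5946) + (0.0750 + 0.5·0.4327²)·9.4489] / (0.4327·√9.4489)
   = [0.665767 + 1.593223] / 1.330079 = 1.698388
d₂ = d₁ − σ√T = 1.698388 − 1.330079 = 0.368308
N(d₁) = 0.955283,  N(d₂) = 0.643678,  e^(−rT) = 0.492300
E₀ = V₀·N(d₁) − D·e^(−rT)·N(d₂)
   = 191.8634·0.955283 − 98.5946·0.492300·0.643678 = 152.040863
B₀ = V₀ − E₀ = 191.8634 − 152.040863 = 39.822537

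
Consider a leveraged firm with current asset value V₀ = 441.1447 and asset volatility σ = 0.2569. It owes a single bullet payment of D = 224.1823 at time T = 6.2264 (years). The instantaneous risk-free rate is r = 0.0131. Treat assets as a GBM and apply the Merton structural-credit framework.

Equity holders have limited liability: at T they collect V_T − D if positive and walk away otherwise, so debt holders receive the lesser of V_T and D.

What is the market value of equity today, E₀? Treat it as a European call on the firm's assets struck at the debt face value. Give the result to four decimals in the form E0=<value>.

E0=245.3794

d₁ = [ln(V₀/D) + (r + σ²/2)T] / (σ√T)
   = [ln(441.1447/224.1823) + (0.0131 + 0.5·0.2569²)·6.2264] / (0.2569·√6.2264)
   = [0.676913 + 0.287030] / 0.641036 = 1.503726
d₂ = d₁ − σ√T = 1.503726 − 0.641036 = 0.862690
N(d₁) = 0.933674,  N(d₂) = 0.805846,  e^(−rT) = 0.921672
E₀ = V₀·N(d₁) − D·e^(−rT)·N(d₂)
   = 441.1447·0.933674 − 224.1823·0.921672·0.805846 = 245.379402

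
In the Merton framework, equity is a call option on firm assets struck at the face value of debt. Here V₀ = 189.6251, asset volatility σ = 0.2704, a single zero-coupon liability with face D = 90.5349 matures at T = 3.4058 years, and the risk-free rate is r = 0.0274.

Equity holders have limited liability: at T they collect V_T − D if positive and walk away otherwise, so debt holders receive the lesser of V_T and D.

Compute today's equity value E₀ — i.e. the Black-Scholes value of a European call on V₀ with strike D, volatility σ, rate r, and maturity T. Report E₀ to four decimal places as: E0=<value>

d₁ = [ln(V₀/D) + (r + σ²/2)T] / (σ√T)
   = [ln(189.6251/90.5349) + (0.0274 + 0.5·0.2704²)·3.4058] / (0.2704·√3.4058)
   = [0.739314 + 0.217828] / 0.499018 = 1.918051
d₂ = d₁ − σ√T = 1.918051 − 0.499018 = 1.419033
N(d₁) = 0.972448,  N(d₂) = 0.922055,  e^(−rT) = 0.910903
E₀ = V₀·N(d₁) − D·e^(−rT)·N(d₂)
   = 189.6251·0.972448 − 90.5349·0.910903·0.922055 = 108.359974

E0=108.3600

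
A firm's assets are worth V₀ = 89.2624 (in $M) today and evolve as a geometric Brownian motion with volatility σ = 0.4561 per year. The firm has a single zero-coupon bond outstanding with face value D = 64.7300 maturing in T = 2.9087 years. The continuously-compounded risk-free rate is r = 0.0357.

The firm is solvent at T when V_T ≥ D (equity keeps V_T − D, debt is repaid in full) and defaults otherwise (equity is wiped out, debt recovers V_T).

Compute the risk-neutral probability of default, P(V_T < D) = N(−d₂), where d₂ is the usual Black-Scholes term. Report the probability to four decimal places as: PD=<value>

PD=0.4374

d₁ = [ln(V₀/D) + (r + σ²/2)T] / (σ√T)
   = [ln(89.2624/64.7300) + (0.0357 + 0.5·0.4561²)·2.9087] / (0.4561·√2.9087)
   = [0.321356 + 0.406385] / 0.777875 = 0.935550
d₂ = d₁ − σ√T = 0.935550 − 0.777875 = 0.157676
risk-neutral PD = N(−d₂) = N(-0.157676) = 0.437356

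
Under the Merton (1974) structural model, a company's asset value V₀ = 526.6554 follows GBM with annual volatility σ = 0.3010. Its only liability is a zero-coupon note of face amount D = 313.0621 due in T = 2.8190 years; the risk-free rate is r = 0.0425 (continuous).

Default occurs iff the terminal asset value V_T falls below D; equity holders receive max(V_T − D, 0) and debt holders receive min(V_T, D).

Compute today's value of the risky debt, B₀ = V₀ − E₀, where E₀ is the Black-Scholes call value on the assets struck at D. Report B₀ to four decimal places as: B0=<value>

d₁ = [ln(V₀/D) + (r + σ²/2)T] / (σ√T)
   = [ln(526.6554/313.0621) + (0.0425 + 0.5·0.3010²)·2.8190] / (0.3010·√2.8190)
   = [0.520145 + 0.247510] / 0.505375 = 1.518979
d₂ = d₁ − σ√T = 1.518979 − 0.505375 = 1.013604
N(d₁) = 0.935616,  N(d₂) = 0.844614,  e^(−rT) = 0.887091
E₀ = V₀·N(d₁) − D·e^(−rT)·N(d₂)
   = 526.6554·0.935616 − 313.0621·0.887091·0.844614 = 258.185599
B₀ = V₀ − E₀ = 526.6554 − 258.185599 = 268.469801

B0=268.4698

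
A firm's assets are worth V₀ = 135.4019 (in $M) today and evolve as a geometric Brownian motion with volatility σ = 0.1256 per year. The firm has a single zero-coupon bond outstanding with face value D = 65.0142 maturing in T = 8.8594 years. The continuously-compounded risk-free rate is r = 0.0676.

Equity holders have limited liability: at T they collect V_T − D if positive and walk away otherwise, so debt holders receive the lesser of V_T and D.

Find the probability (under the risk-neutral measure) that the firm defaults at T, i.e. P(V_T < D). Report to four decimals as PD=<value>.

PD=0.0004

d₁ = [ln(V₀/D) + (r + σ²/2)T] / (σ√T)
   = [ln(135.4019/65.0142) + (0.0676 + 0.5·0.1256²)·8.8594] / (0.1256·√8.8594)
   = [0.733642 + 0.668776] / 0.373845 = 3.751332
d₂ = d₁ − σ√T = 3.751332 − 0.373845 = 3.377486
risk-neutral PD = N(−d₂) = N(-3.377486) = 0.000366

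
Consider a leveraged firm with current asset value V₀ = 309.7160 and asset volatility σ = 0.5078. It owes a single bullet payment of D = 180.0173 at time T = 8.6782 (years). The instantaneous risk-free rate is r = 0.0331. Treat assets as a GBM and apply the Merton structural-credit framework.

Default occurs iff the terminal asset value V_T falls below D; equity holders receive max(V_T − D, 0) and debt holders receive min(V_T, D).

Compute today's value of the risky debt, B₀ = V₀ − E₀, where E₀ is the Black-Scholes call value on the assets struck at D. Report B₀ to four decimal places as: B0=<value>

B0=87.0261

d₁ = [ln(V₀/D) + (r + σ²/2)T] / (σ√T)
   = [ln(309.7160/180.0173) + (0.0331 + 0.5·0.5078²)·8.6782] / (0.5078·√8.6782)
   = [0.542603 + 1.406132] / 1.495917 = 1.302703
d₂ = d₁ − σ√T = 1.302703 − 1.495917 = -0.193214
N(d₁) = 0.903662,  N(d₂) = 0.423396,  e^(−rT) = 0.750325
E₀ = V₀·N(d₁) − D·e^(−rT)·N(d₂)
   = 309.7160·0.903662 − 180.0173·0.750325·0.423396 = 222.689851
B₀ = V₀ − E₀ = 309.7160 − 222.689851 = 87.026149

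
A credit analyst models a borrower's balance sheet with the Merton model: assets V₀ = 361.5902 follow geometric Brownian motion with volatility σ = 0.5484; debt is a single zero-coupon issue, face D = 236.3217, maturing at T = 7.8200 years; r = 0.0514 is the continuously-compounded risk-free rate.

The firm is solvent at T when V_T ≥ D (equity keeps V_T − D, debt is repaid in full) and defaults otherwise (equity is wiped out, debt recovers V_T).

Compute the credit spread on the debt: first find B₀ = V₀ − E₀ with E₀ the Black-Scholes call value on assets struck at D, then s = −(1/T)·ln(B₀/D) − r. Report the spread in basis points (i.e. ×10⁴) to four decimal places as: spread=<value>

d₁ = [ln(V₀/D) + (r + σ²/2)T] / (σ√T)
   = [ln(361.5902/236.3217) + (0.0514 + 0.5·0.5484²)·7.8200] / (0.5484·√7.8200)
   = [0.425318 + 1.577851] / 1.533560 = 1.306221
d₂ = d₁ − σ√T = 1.306221 − 1.533560 = -0.227339
N(d₁) = 0.904261,  N(d₂) = 0.410080,  e^(−rT) = 0.669016
E₀ = V₀·N(d₁) − D·e^(−rT)·N(d₂)
   = 361.5902·0.904261 − 236.3217·0.669016·0.410080 = 262.137189
B₀ = V₀ − E₀ = 361.5902 − 262.137189 = 99.453011
spread = −(1/T)·ln(B₀/D) − r = −(1/7.8200)·ln(99.453011/236.3217) − 0.0514 = 0.05927887
in basis points: 0.05927887 × 10⁴ = 592.7887 bp

spread=592.7887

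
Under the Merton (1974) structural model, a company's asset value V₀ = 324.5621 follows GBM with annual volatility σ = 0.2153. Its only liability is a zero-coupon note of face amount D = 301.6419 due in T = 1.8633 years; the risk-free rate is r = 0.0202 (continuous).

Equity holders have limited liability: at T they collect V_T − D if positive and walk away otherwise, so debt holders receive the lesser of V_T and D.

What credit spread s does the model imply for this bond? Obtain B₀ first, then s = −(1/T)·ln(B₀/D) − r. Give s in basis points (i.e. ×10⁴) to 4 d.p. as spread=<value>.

d₁ = [ln(V₀/D) + (r + σ²/2)T] / (σ√T)
   = [ln(324.5621/301.6419) + (0.0202 + 0.5·0.2153²)·1.8633] / (0.2153·√1.8633)
   = [0.073236 + 0.080824] / 0.293890 = 0.524212
d₂ = d₁ − σ√T = 0.524212 − 0.293890 = 0.230321
N(d₁) = 0.699934,  N(d₂) = 0.591079,  e^(−rT) = 0.963061
E₀ = V₀·N(d₁) − D·e^(−rT)·N(d₂)
   = 324.5621·0.699934 − 301.6419·0.963061·0.591079 = 55.464019
B₀ = V₀ − E₀ = 324.5621 − 55.464019 = 269.098081
spread = −(1/T)·ln(B₀/D) − r = −(1/1.8633)·ln(269.098081/301.6419) − 0.0202 = 0.04107013
in basis points: 0.04107013 × 10⁴ = 410.7013 bp

spread=410.7013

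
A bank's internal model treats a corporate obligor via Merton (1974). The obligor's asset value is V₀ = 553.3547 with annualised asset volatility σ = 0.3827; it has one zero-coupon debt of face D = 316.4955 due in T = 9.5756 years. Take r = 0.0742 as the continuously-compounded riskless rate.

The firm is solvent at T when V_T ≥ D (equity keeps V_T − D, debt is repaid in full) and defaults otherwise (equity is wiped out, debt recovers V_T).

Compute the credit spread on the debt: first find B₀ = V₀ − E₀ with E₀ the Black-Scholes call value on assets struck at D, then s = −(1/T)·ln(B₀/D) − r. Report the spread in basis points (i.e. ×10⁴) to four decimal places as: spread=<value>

d₁ = [ln(V₀/D) + (r + σ²/2)T] / (σ√T)
   = [ln(553.3547/316.4955) + (0.0742 + 0.5·0.3827²)·9.5756] / (0.3827·√9.5756)
   = [0.558690 + 1.411727] / 1.184245 = 1.663860
d₂ = d₁ − σ√T = 1.663860 − 1.184245 = 0.479615
N(d₁) = 0.951930,  N(d₂) = 0.684250,  e^(−rT) = 0.491394
E₀ = V₀·N(d₁) − D·e^(−rT)·N(d₂)
   = 553.3547·0.951930 − 316.4955·0.491394·0.684250 = 420.337665
B₀ = V₀ − E₀ = 553.3547 − 420.337665 = 133.017035
spread = −(1/T)·ln(B₀/D) − r = −(1/9.5756)·ln(133.017035/316.4955) − 0.0742 = 0.01632507
in basis points: 0.01632507 × 10⁴ = 163.2507 bp

spread=163.2507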